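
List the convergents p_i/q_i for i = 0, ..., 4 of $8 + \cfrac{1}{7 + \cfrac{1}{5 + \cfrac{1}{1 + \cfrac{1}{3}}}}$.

Using the convergent recurrence p_i = a_i*p_{i-1} + p_{i-2}, q_i = a_i*q_{i-1} + q_{i-2} with p_{-2}=0, p_{-1}=1, q_{-2}=1, q_{-1}=0:
  i=0: a_0=8, p_0 = 8*1 + 0 = 8, q_0 = 8*0 + 1 = 1.
  i=1: a_1=7, p_1 = 7*8 + 1 = 57, q_1 = 7*1 + 0 = 7.
  i=2: a_2=5, p_2 = 5*57 + 8 = 293, q_2 = 5*7 + 1 = 36.
  i=3: a_3=1, p_3 = 1*293 + 57 = 350, q_3 = 1*36 + 7 = 43.
  i=4: a_4=3, p_4 = 3*350 + 293 = 1343, q_4 = 3*43 + 36 = 165.

8/1, 57/7, 293/36, 350/43, 1343/165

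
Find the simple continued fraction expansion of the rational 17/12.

[1; 2, 2, 2]

Run the Euclidean algorithm on 17 and 12; the successive quotients are the partial quotients a_0, a_1, ... (each step inverts the fractional part left over by the previous one):
  17 = 1*12 + 5, so a_0 = 1.
  12 = 2*5 + 2, so a_1 = 2.
  5 = 2*2 + 1, so a_2 = 2.
  2 = 2*1 + 0, so a_3 = 2.
The remainder reaches 0 after 4 divisions, so the expansion has 4 partial quotients, read off in order.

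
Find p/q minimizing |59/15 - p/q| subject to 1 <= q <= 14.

55/14

Expand x = 59/15 as a continued fraction with the Euclidean algorithm:
  59 = 3*15 + 14, so a_0 = 3.
  15 = 1*14 + 1, so a_1 = 1.
  14 = 14*1 + 0, so a_2 = 14.
so x = [3; 1, 14].
Convergents (p_i = a_i*p_{i-1} + p_{i-2}, q_i = a_i*q_{i-1} + q_{i-2} with p_{-2}=0, p_{-1}=1, q_{-2}=1, q_{-1}=0), until the denominator exceeds 14:
  i=0: a_0=3, p_0 = 3*1 + 0 = 3, q_0 = 3*0 + 1 = 1.
  i=1: a_1=1, p_1 = 1*3 + 1 = 4, q_1 = 1*1 + 0 = 1.
  i=2: a_2=14, p_2 = 14*4 + 3 = 59, q_2 = 14*1 + 1 = 15.
q_2 = 15 > 14, so the last convergent with denominator <= 14 is p_1/q_1 = 4/1.
The closest fraction with denominator <= 14 is either p_1/q_1 or the intermediate fraction (k*p_1 + p_0)/(k*q_1 + q_0) with the largest k >= 1 whose denominator stays <= 14; these approach x as k grows, and every other convergent or intermediate fraction in range is farther away.
Largest k: floor((14 - q_0)/q_1) = floor((14 - 1)/1) = 13.
That gives (13*4 + 3)/(13*1 + 1) = 55/14.
Compare the errors: |x - 4/1| = |59*1 - 4*15|/(15*1) = 1/15, and |x - 55/14| = |59*14 - 55*15|/(15*14) = 1/210.
Cross-multiplying, 1*15 = 15 < 210 = 1*210, so 1/210 is smaller: the intermediate fraction 55/14 is closer to x than 4/1.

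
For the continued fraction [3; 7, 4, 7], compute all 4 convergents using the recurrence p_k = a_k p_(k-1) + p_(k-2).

3/1, 22/7, 91/29, 659/210

Using the convergent recurrence p_i = a_i*p_{i-1} + p_{i-2}, q_i = a_i*q_{i-1} + q_{i-2} with p_{-2}=0, p_{-1}=1, q_{-2}=1, q_{-1}=0:
  i=0: a_0=3, p_0 = 3*1 + 0 = 3, q_0 = 3*0 + 1 = 1.
  i=1: a_1=7, p_1 = 7*3 + 1 = 22, q_1 = 7*1 + 0 = 7.
  i=2: a_2=4, p_2 = 4*22 + 3 = 91, q_2 = 4*7 + 1 = 29.
  i=3: a_3=7, p_3 = 7*91 + 22 = 659, q_3 = 7*29 + 7 = 210.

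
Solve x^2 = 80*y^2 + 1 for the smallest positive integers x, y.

(x, y) = (9, 1)

First expand sqrt(80) as a continued fraction. With x_i = (sqrt(80) + m_i)/d_i and (m_0, d_0) = (0, 1): a_0 = floor(sqrt(80)) = 8, since 8^2 = 64 <= 80 < 81 = 9^2.
Iterate m_{i+1} = d_i*a_i - m_i, d_{i+1} = (80 - m_{i+1}^2)/d_i, a_{i+1} = floor((a_0 + m_{i+1})/d_{i+1}):
  m_1 = 1*8 - 0 = 8, d_1 = (80 - 8^2)/1 = 16/1 = 16, a_1 = floor((8 + 8)/16) = 1.
  m_2 = 16*1 - 8 = 8, d_2 = (80 - 8^2)/16 = 16/16 = 1, a_2 = floor((8 + 8)/1) = 16.
  m_3 = 1*16 - 8 = 8, d_3 = (80 - 8^2)/1 = 16/1 = 16: (m_3, d_3) = (m_1, d_1) = (8, 16), so from here the quotients repeat a_1, a_2; the period length is 2.
So sqrt(80) = [8; (1, 16)] with period length k = 2.
k is even, so the fundamental solution of x^2 - 80y^2 = 1 is (p_{k-1}, q_{k-1}) = (p_1, q_1); compute convergents through index 1.
Convergents (p_i = a_i*p_{i-1} + p_{i-2}, q_i = a_i*q_{i-1} + q_{i-2} with p_{-2}=0, p_{-1}=1, q_{-2}=1, q_{-1}=0):
  i=0: a_0=8, p_0 = 8*1 + 0 = 8, q_0 = 8*0 + 1 = 1.
  i=1: a_1=1, p_1 = 1*8 + 1 = 9, q_1 = 1*1 + 0 = 1.
Check: 9^2 - 80*1^2 = 81 - 80 = 1, so (x, y) = (9, 1) solves the equation, and by the theorem it is the least positive solution.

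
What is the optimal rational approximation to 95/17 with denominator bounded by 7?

28/5

Expand x = 95/17 as a continued fraction with the Euclidean algorithm:
  95 = 5*17 + 10, so a_0 = 5.
  17 = 1*10 + 7, so a_1 = 1.
  10 = 1*7 + 3, so a_2 = 1.
  7 = 2*3 + 1, so a_3 = 2.
  3 = 3*1 + 0, so a_4 = 3.
so x = [5; 1, 1, 2, 3].
Convergents (p_i = a_i*p_{i-1} + p_{i-2}, q_i = a_i*q_{i-1} + q_{i-2} with p_{-2}=0, p_{-1}=1, q_{-2}=1, q_{-1}=0), until the denominator exceeds 7:
  i=0: a_0=5, p_0 = 5*1 + 0 = 5, q_0 = 5*0 + 1 = 1.
  i=1: a_1=1, p_1 = 1*5 + 1 = 6, q_1 = 1*1 + 0 = 1.
  i=2: a_2=1, p_2 = 1*6 + 5 = 11, q_2 = 1*1 + 1 = 2.
  i=3: a_3=2, p_3 = 2*11 + 6 = 28, q_3 = 2*2 + 1 = 5.
  i=4: a_4=3, p_4 = 3*28 + 11 = 95, q_4 = 3*5 + 2 = 17.
q_4 = 17 > 7, so the last convergent with denominator <= 7 is p_3/q_3 = 28/5.
The closest fraction with denominator <= 7 is either p_3/q_3 or the intermediate fraction (k*p_3 + p_2)/(k*q_3 + q_2) with the largest k >= 1 whose denominator stays <= 7; these approach x as k grows, and every other convergent or intermediate fraction in range is farther away.
Largest k: floor((7 - q_2)/q_3) = floor((7 - 2)/5) = 1.
That gives (1*28 + 11)/(1*5 + 2) = 39/7.
Compare the errors: |x - 28/5| = |95*5 - 28*17|/(17*5) = 1/85, and |x - 39/7| = |95*7 - 39*17|/(17*7) = 2/119.
Cross-multiplying, 1*119 = 119 < 170 = 2*85, so 1/85 is smaller: the convergent 28/5 is closer to x than 39/7.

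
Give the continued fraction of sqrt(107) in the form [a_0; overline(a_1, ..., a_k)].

Write x_i = (sqrt(107) + m_i)/d_i with (m_0, d_0) = (0, 1). a_0 = floor(sqrt(107)) = 10, since 10^2 = 100 <= 107 < 121 = 11^2.
Iterate m_{i+1} = d_i*a_i - m_i, d_{i+1} = (107 - m_{i+1}^2)/d_i, a_{i+1} = floor((a_0 + m_{i+1})/d_{i+1}):
  m_1 = 1*10 - 0 = 10, d_1 = (107 - 10^2)/1 = 7/1 = 7, a_1 = floor((10 + 10)/7) = 2.
  m_2 = 7*2 - 10 = 4, d_2 = (107 - 4^2)/7 = 91/7 = 13, a_2 = floor((10 + 4)/13) = 1.
  m_3 = 13*1 - 4 = 9, d_3 = (107 - 9^2)/13 = 26/13 = 2, a_3 = floor((10 + 9)/2) = 9.
  m_4 = 2*9 - 9 = 9, d_4 = (107 - 9^2)/2 = 26/2 = 13, a_4 = floor((10 + 9)/13) = 1.
  m_5 = 13*1 - 9 = 4, d_5 = (107 - 4^2)/13 = 91/13 = 7, a_5 = floor((10 + 4)/7) = 2.
  m_6 = 7*2 - 4 = 10, d_6 = (107 - 10^2)/7 = 7/7 = 1, a_6 = floor((10 + 10)/1) = 20.
  m_7 = 1*20 - 10 = 10, d_7 = (107 - 10^2)/1 = 7/1 = 7: (m_7, d_7) = (m_1, d_1) = (10, 7), so from here the quotients repeat a_1, ..., a_6; the period length is 6.
Hence the expansion of sqrt(107) is a_0 = 10 followed by the repeating block 2, 1, 9, 1, 2, 20 (period 6).

[10; overline(2, 1, 9, 1, 2, 20)]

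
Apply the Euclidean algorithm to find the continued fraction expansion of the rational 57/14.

Run the Euclidean algorithm on 57 and 14; the successive quotients are the partial quotients a_0, a_1, ... (each step inverts the fractional part left over by the previous one):
  57 = 4*14 + 1, so a_0 = 4.
  14 = 14*1 + 0, so a_1 = 14.
The remainder reaches 0 after 2 divisions, so the expansion has 2 partial quotients, read off in order.

[4; 14]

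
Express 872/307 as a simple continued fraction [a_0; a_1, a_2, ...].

[2; 1, 5, 3, 1, 3, 3]

Run the Euclidean algorithm on 872 and 307; the successive quotients are the partial quotients a_0, a_1, ... (each step inverts the fractional part left over by the previous one):
  872 = 2*307 + 258, so a_0 = 2.
  307 = 1*258 + 49, so a_1 = 1.
  258 = 5*49 + 13, so a_2 = 5.
  49 = 3*13 + 10, so a_3 = 3.
  13 = 1*10 + 3, so a_4 = 1.
  10 = 3*3 + 1, so a_5 = 3.
  3 = 3*1 + 0, so a_6 = 3.
The remainder reaches 0 after 7 divisions, so the expansion has 7 partial quotients, read off in order.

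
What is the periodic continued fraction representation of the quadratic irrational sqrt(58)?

[7; (1, 1, 1, 1, 1, 1, 14)]

Write x_i = (sqrt(58) + m_i)/d_i with (m_0, d_0) = (0, 1). a_0 = floor(sqrt(58)) = 7, since 7^2 = 49 <= 58 < 64 = 8^2.
Iterate m_{i+1} = d_i*a_i - m_i, d_{i+1} = (58 - m_{i+1}^2)/d_i, a_{i+1} = floor((a_0 + m_{i+1})/d_{i+1}):
  m_1 = 1*7 - 0 = 7, d_1 = (58 - 7^2)/1 = 9/1 = 9, a_1 = floor((7 + 7)/9) = 1.
  m_2 = 9*1 - 7 = 2, d_2 = (58 - 2^2)/9 = 54/9 = 6, a_2 = floor((7 + 2)/6) = 1.
  m_3 = 6*1 - 2 = 4, d_3 = (58 - 4^2)/6 = 42/6 = 7, a_3 = floor((7 + 4)/7) = 1.
  m_4 = 7*1 - 4 = 3, d_4 = (58 - 3^2)/7 = 49/7 = 7, a_4 = floor((7 + 3)/7) = 1.
  m_5 = 7*1 - 3 = 4, d_5 = (58 - 4^2)/7 = 42/7 = 6, a_5 = floor((7 + 4)/6) = 1.
  m_6 = 6*1 - 4 = 2, d_6 = (58 - 2^2)/6 = 54/6 = 9, a_6 = floor((7 + 2)/9) = 1.
  m_7 = 9*1 - 2 = 7, d_7 = (58 - 7^2)/9 = 9/9 = 1, a_7 = floor((7 + 7)/1) = 14.
  m_8 = 1*14 - 7 = 7, d_8 = (58 - 7^2)/1 = 9/1 = 9: (m_8, d_8) = (m_1, d_1) = (7, 9), so from here the quotients repeat a_1, ..., a_7; the period length is 7.
Hence the expansion of sqrt(58) is a_0 = 7 followed by the repeating block 1, 1, 1, 1, 1, 1, 14 (period 7).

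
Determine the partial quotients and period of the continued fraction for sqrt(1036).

[32; (5, 2, 1, 6, 2, 6, 1, 2, 5, 64)]

Write x_i = (sqrt(1036) + m_i)/d_i with (m_0, d_0) = (0, 1). a_0 = floor(sqrt(1036)) = 32, since 32^2 = 1024 <= 1036 < 1089 = 33^2.
Iterate m_{i+1} = d_i*a_i - m_i, d_{i+1} = (1036 - m_{i+1}^2)/d_i, a_{i+1} = floor((a_0 + m_{i+1})/d_{i+1}):
  m_1 = 1*32 - 0 = 32, d_1 = (1036 - 32^2)/1 = 12/1 = 12, a_1 = floor((32 + 32)/12) = 5.
  m_2 = 12*5 - 32 = 28, d_2 = (1036 - 28^2)/12 = 252/12 = 21, a_2 = floor((32 + 28)/21) = 2.
  m_3 = 21*2 - 28 = 14, d_3 = (1036 - 14^2)/21 = 840/21 = 40, a_3 = floor((32 + 14)/40) = 1.
  m_4 = 40*1 - 14 = 26, d_4 = (1036 - 26^2)/40 = 360/40 = 9, a_4 = floor((32 + 26)/9) = 6.
  m_5 = 9*6 - 26 = 28, d_5 = (1036 - 28^2)/9 = 252/9 = 28, a_5 = floor((32 + 28)/28) = 2.
  m_6 = 28*2 - 28 = 28, d_6 = (1036 - 28^2)/28 = 252/28 = 9, a_6 = floor((32 + 28)/9) = 6.
  m_7 = 9*6 - 28 = 26, d_7 = (1036 - 26^2)/9 = 360/9 = 40, a_7 = floor((32 + 26)/40) = 1.
  m_8 = 40*1 - 26 = 14, d_8 = (1036 - 14^2)/40 = 840/40 = 21, a_8 = floor((32 + 14)/21) = 2.
  m_9 = 21*2 - 14 = 28, d_9 = (1036 - 28^2)/21 = 252/21 = 12, a_9 = floor((32 + 28)/12) = 5.
  m_10 = 12*5 - 28 = 32, d_10 = (1036 - 32^2)/12 = 12/12 = 1, a_10 = floor((32 + 32)/1) = 64.
  m_11 = 1*64 - 32 = 32, d_11 = (1036 - 32^2)/1 = 12/1 = 12: (m_11, d_11) = (m_1, d_1) = (32, 12), so from here the quotients repeat a_1, ..., a_10; the period length is 10.
Hence the expansion of sqrt(1036) is a_0 = 32 followed by the repeating block 5, 2, 1, 6, 2, 6, 1, 2, 5, 64 (period 10).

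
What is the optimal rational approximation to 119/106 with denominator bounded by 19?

9/8

Expand x = 119/106 as a continued fraction with the Euclidean algorithm:
  119 = 1*106 + 13, so a_0 = 1.
  106 = 8*13 + 2, so a_1 = 8.
  13 = 6*2 + 1, so a_2 = 6.
  2 = 2*1 + 0, so a_3 = 2.
so x = [1; 8, 6, 2].
Convergents (p_i = a_i*p_{i-1} + p_{i-2}, q_i = a_i*q_{i-1} + q_{i-2} with p_{-2}=0, p_{-1}=1, q_{-2}=1, q_{-1}=0), until the denominator exceeds 19:
  i=0: a_0=1, p_0 = 1*1 + 0 = 1, q_0 = 1*0 + 1 = 1.
  i=1: a_1=8, p_1 = 8*1 + 1 = 9, q_1 = 8*1 + 0 = 8.
  i=2: a_2=6, p_2 = 6*9 + 1 = 55, q_2 = 6*8 + 1 = 49.
q_2 = 49 > 19, so the last convergent with denominator <= 19 is p_1/q_1 = 9/8.
The closest fraction with denominator <= 19 is either p_1/q_1 or the intermediate fraction (k*p_1 + p_0)/(k*q_1 + q_0) with the largest k >= 1 whose denominator stays <= 19; these approach x as k grows, and every other convergent or intermediate fraction in range is farther away.
Largest k: floor((19 - q_0)/q_1) = floor((19 - 1)/8) = 2.
That gives (2*9 + 1)/(2*8 + 1) = 19/17.
Compare the errors: |x - 9/8| = |119*8 - 9*106|/(106*8) = 2/848, and |x - 19/17| = |119*17 - 19*106|/(106*17) = 9/1802.
Cross-multiplying, 2*1802 = 3604 < 7632 = 9*848, so 2/848 is smaller: the convergent 9/8 is closer to x than 19/17.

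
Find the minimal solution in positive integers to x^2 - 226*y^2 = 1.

First expand sqrt(226) as a continued fraction. With x_i = (sqrt(226) + m_i)/d_i and (m_0, d_0) = (0, 1): a_0 = floor(sqrt(226)) = 15, since 15^2 = 225 <= 226 < 256 = 16^2.
Iterate m_{i+1} = d_i*a_i - m_i, d_{i+1} = (226 - m_{i+1}^2)/d_i, a_{i+1} = floor((a_0 + m_{i+1})/d_{i+1}):
  m_1 = 1*15 - 0 = 15, d_1 = (226 - 15^2)/1 = 1/1 = 1, a_1 = floor((15 + 15)/1) = 30.
  m_2 = 1*30 - 15 = 15, d_2 = (226 - 15^2)/1 = 1/1 = 1: (m_2, d_2) = (m_1, d_1) = (15, 1), so from here the quotient a_1 repeats; the period length is 1.
So sqrt(226) = [15; (30)] with period length k = 1.
k is odd, so (p_{k-1}, q_{k-1}) only solves x^2 - 226y^2 = -1 and the fundamental solution of x^2 - 226y^2 = 1 is (p_{2k-1}, q_{2k-1}) = (p_1, q_1); compute convergents through index 1, running through the period twice.
Convergents (p_i = a_i*p_{i-1} + p_{i-2}, q_i = a_i*q_{i-1} + q_{i-2} with p_{-2}=0, p_{-1}=1, q_{-2}=1, q_{-1}=0):
  i=0: a_0=15, p_0 = 15*1 + 0 = 15, q_0 = 15*0 + 1 = 1.
  i=1: a_1=30, p_1 = 30*15 + 1 = 451, q_1 = 30*1 + 0 = 30.
Indeed p_0^2 - 226*q_0^2 = 225 - 226 = -1, not +1.
Check: 451^2 - 226*30^2 = 203401 - 203400 = 1, so (x, y) = (451, 30) solves the equation, and by the theorem it is the least positive solution.

(x, y) = (451, 30)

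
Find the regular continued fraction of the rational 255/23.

Run the Euclidean algorithm on 255 and 23; the successive quotients are the partial quotients a_0, a_1, ... (each step inverts the fractional part left over by the previous one):
  255 = 11*23 + 2, so a_0 = 11.
  23 = 11*2 + 1, so a_1 = 11.
  2 = 2*1 + 0, so a_2 = 2.
The remainder reaches 0 after 3 divisions, so the expansion has 3 partial quotients, read off in order.

[11; 11, 2]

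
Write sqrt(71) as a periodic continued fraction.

[8; (2, 2, 1, 7, 1, 2, 2, 16)]

Write x_i = (sqrt(71) + m_i)/d_i with (m_0, d_0) = (0, 1). a_0 = floor(sqrt(71)) = 8, since 8^2 = 64 <= 71 < 81 = 9^2.
Iterate m_{i+1} = d_i*a_i - m_i, d_{i+1} = (71 - m_{i+1}^2)/d_i, a_{i+1} = floor((a_0 + m_{i+1})/d_{i+1}):
  m_1 = 1*8 - 0 = 8, d_1 = (71 - 8^2)/1 = 7/1 = 7, a_1 = floor((8 + 8)/7) = 2.
  m_2 = 7*2 - 8 = 6, d_2 = (71 - 6^2)/7 = 35/7 = 5, a_2 = floor((8 + 6)/5) = 2.
  m_3 = 5*2 - 6 = 4, d_3 = (71 - 4^2)/5 = 55/5 = 11, a_3 = floor((8 + 4)/11) = 1.
  m_4 = 11*1 - 4 = 7, d_4 = (71 - 7^2)/11 = 22/11 = 2, a_4 = floor((8 + 7)/2) = 7.
  m_5 = 2*7 - 7 = 7, d_5 = (71 - 7^2)/2 = 22/2 = 11, a_5 = floor((8 + 7)/11) = 1.
  m_6 = 11*1 - 7 = 4, d_6 = (71 - 4^2)/11 = 55/11 = 5, a_6 = floor((8 + 4)/5) = 2.
  m_7 = 5*2 - 4 = 6, d_7 = (71 - 6^2)/5 = 35/5 = 7, a_7 = floor((8 + 6)/7) = 2.
  m_8 = 7*2 - 6 = 8, d_8 = (71 - 8^2)/7 = 7/7 = 1, a_8 = floor((8 + 8)/1) = 16.
  m_9 = 1*16 - 8 = 8, d_9 = (71 - 8^2)/1 = 7/1 = 7: (m_9, d_9) = (m_1, d_1) = (8, 7), so from here the quotients repeat a_1, ..., a_8; the period length is 8.
Hence the expansion of sqrt(71) is a_0 = 8 followed by the repeating block 2, 2, 1, 7, 1, 2, 2, 16 (period 8).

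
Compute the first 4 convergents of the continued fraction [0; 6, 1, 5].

0/1, 1/6, 1/7, 6/41

Using the convergent recurrence p_i = a_i*p_{i-1} + p_{i-2}, q_i = a_i*q_{i-1} + q_{i-2} with p_{-2}=0, p_{-1}=1, q_{-2}=1, q_{-1}=0:
  i=0: a_0=0, p_0 = 0*1 + 0 = 0, q_0 = 0*0 + 1 = 1.
  i=1: a_1=6, p_1 = 6*0 + 1 = 1, q_1 = 6*1 + 0 = 6.
  i=2: a_2=1, p_2 = 1*1 + 0 = 1, q_2 = 1*6 + 1 = 7.
  i=3: a_3=5, p_3 = 5*1 + 1 = 6, q_3 = 5*7 + 6 = 41.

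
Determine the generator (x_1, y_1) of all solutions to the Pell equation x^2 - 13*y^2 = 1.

First expand sqrt(13) as a continued fraction. With x_i = (sqrt(13) + m_i)/d_i and (m_0, d_0) = (0, 1): a_0 = floor(sqrt(13)) = 3, since 3^2 = 9 <= 13 < 16 = 4^2.
Iterate m_{i+1} = d_i*a_i - m_i, d_{i+1} = (13 - m_{i+1}^2)/d_i, a_{i+1} = floor((a_0 + m_{i+1})/d_{i+1}):
  m_1 = 1*3 - 0 = 3, d_1 = (13 - 3^2)/1 = 4/1 = 4, a_1 = floor((3 + 3)/4) = 1.
  m_2 = 4*1 - 3 = 1, d_2 = (13 - 1^2)/4 = 12/4 = 3, a_2 = floor((3 + 1)/3) = 1.
  m_3 = 3*1 - 1 = 2, d_3 = (13 - 2^2)/3 = 9/3 = 3, a_3 = floor((3 + 2)/3) = 1.
  m_4 = 3*1 - 2 = 1, d_4 = (13 - 1^2)/3 = 12/3 = 4, a_4 = floor((3 + 1)/4) = 1.
  m_5 = 4*1 - 1 = 3, d_5 = (13 - 3^2)/4 = 4/4 = 1, a_5 = floor((3 + 3)/1) = 6.
  m_6 = 1*6 - 3 = 3, d_6 = (13 - 3^2)/1 = 4/1 = 4: (m_6, d_6) = (m_1, d_1) = (3, 4), so from here the quotients repeat a_1, ..., a_5; the period length is 5.
So sqrt(13) = [3; (1, 1, 1, 1, 6)] with period length k = 5.
k is odd, so (p_{k-1}, q_{k-1}) only solves x^2 - 13y^2 = -1 and the fundamental solution of x^2 - 13y^2 = 1 is (p_{2k-1}, q_{2k-1}) = (p_9, q_9); compute convergents through index 9, running through the period twice.
Convergents (p_i = a_i*p_{i-1} + p_{i-2}, q_i = a_i*q_{i-1} + q_{i-2} with p_{-2}=0, p_{-1}=1, q_{-2}=1, q_{-1}=0):
  i=0: a_0=3, p_0 = 3*1 + 0 = 3, q_0 = 3*0 + 1 = 1.
  i=1: a_1=1, p_1 = 1*3 + 1 = 4, q_1 = 1*1 + 0 = 1.
  i=2: a_2=1, p_2 = 1*4 + 3 = 7, q_2 = 1*1 + 1 = 2.
  i=3: a_3=1, p_3 = 1*7 + 4 = 11, q_3 = 1*2 + 1 = 3.
  i=4: a_4=1, p_4 = 1*11 + 7 = 18, q_4 = 1*3 + 2 = 5.
  i=5: a_5=6, p_5 = 6*18 + 11 = 119, q_5 = 6*5 + 3 = 33.
  i=6: a_6=1, p_6 = 1*119 + 18 = 137, q_6 = 1*33 + 5 = 38.
  i=7: a_7=1, p_7 = 1*137 + 119 = 256, q_7 = 1*38 + 33 = 71.
  i=8: a_8=1, p_8 = 1*256 + 137 = 393, q_8 = 1*71 + 38 = 109.
  i=9: a_9=1, p_9 = 1*393 + 256 = 649, q_9 = 1*109 + 71 = 180.
Indeed p_4^2 - 13*q_4^2 = 324 - 325 = -1, not +1.
Check: 649^2 - 13*180^2 = 421201 - 421200 = 1, so (x, y) = (649, 180) solves the equation, and by the theorem it is the least positive solution.

(x, y) = (649, 180)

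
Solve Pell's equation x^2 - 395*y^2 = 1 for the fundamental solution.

(x, y) = (159, 8)

First expand sqrt(395) as a continued fraction. With x_i = (sqrt(395) + m_i)/d_i and (m_0, d_0) = (0, 1): a_0 = floor(sqrt(395)) = 19, since 19^2 = 361 <= 395 < 400 = 20^2.
Iterate m_{i+1} = d_i*a_i - m_i, d_{i+1} = (395 - m_{i+1}^2)/d_i, a_{i+1} = floor((a_0 + m_{i+1})/d_{i+1}):
  m_1 = 1*19 - 0 = 19, d_1 = (395 - 19^2)/1 = 34/1 = 34, a_1 = floor((19 + 19)/34) = 1.
  m_2 = 34*1 - 19 = 15, d_2 = (395 - 15^2)/34 = 170/34 = 5, a_2 = floor((19 + 15)/5) = 6.
  m_3 = 5*6 - 15 = 15, d_3 = (395 - 15^2)/5 = 170/5 = 34, a_3 = floor((19 + 15)/34) = 1.
  m_4 = 34*1 - 15 = 19, d_4 = (395 - 19^2)/34 = 34/34 = 1, a_4 = floor((19 + 19)/1) = 38.
  m_5 = 1*38 - 19 = 19, d_5 = (395 - 19^2)/1 = 34/1 = 34: (m_5, d_5) = (m_1, d_1) = (19, 34), so from here the quotients repeat a_1, ..., a_4; the period length is 4.
So sqrt(395) = [19; (1, 6, 1, 38)] with period length k = 4.
k is even, so the fundamental solution of x^2 - 395y^2 = 1 is (p_{k-1}, q_{k-1}) = (p_3, q_3); compute convergents through index 3.
Convergents (p_i = a_i*p_{i-1} + p_{i-2}, q_i = a_i*q_{i-1} + q_{i-2} with p_{-2}=0, p_{-1}=1, q_{-2}=1, q_{-1}=0):
  i=0: a_0=19, p_0 = 19*1 + 0 = 19, q_0 = 19*0 + 1 = 1.
  i=1: a_1=1, p_1 = 1*19 + 1 = 20, q_1 = 1*1 + 0 = 1.
  i=2: a_2=6, p_2 = 6*20 + 19 = 139, q_2 = 6*1 + 1 = 7.
  i=3: a_3=1, p_3 = 1*139 + 20 = 159, q_3 = 1*7 + 1 = 8.
Check: 159^2 - 395*8^2 = 25281 - 25280 = 1, so (x, y) = (159, 8) solves the equation, and by the theorem it is the least positive solution.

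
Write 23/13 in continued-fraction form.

Run the Euclidean algorithm on 23 and 13; the successive quotients are the partial quotients a_0, a_1, ... (each step inverts the fractional part left over by the previous one):
  23 = 1*13 + 10, so a_0 = 1.
  13 = 1*10 + 3, so a_1 = 1.
  10 = 3*3 + 1, so a_2 = 3.
  3 = 3*1 + 0, so a_3 = 3.
The remainder reaches 0 after 4 divisions, so the expansion has 4 partial quotients, read off in order.

[1; 1, 3, 3]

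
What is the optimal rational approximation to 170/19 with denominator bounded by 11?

98/11

Expand x = 170/19 as a continued fraction with the Euclidean algorithm:
  170 = 8*19 + 18, so a_0 = 8.
  19 = 1*18 + 1, so a_1 = 1.
  18 = 18*1 + 0, so a_2 = 18.
so x = [8; 1, 18].
Convergents (p_i = a_i*p_{i-1} + p_{i-2}, q_i = a_i*q_{i-1} + q_{i-2} with p_{-2}=0, p_{-1}=1, q_{-2}=1, q_{-1}=0), until the denominator exceeds 11:
  i=0: a_0=8, p_0 = 8*1 + 0 = 8, q_0 = 8*0 + 1 = 1.
  i=1: a_1=1, p_1 = 1*8 + 1 = 9, q_1 = 1*1 + 0 = 1.
  i=2: a_2=18, p_2 = 18*9 + 8 = 170, q_2 = 18*1 + 1 = 19.
q_2 = 19 > 11, so the last convergent with denominator <= 11 is p_1/q_1 = 9/1.
The closest fraction with denominator <= 11 is either p_1/q_1 or the intermediate fraction (k*p_1 + p_0)/(k*q_1 + q_0) with the largest k >= 1 whose denominator stays <= 11; these approach x as k grows, and every other convergent or intermediate fraction in range is farther away.
Largest k: floor((11 - q_0)/q_1) = floor((11 - 1)/1) = 10.
That gives (10*9 + 8)/(10*1 + 1) = 98/11.
Compare the errors: |x - 9/1| = |170*1 - 9*19|/(19*1) = 1/19, and |x - 98/11| = |170*11 - 98*19|/(19*11) = 8/209.
Cross-multiplying, 8*19 = 152 < 209 = 1*209, so 8/209 is smaller: the intermediate fraction 98/11 is closer to x than 9/1.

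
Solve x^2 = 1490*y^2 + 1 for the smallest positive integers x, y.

(x, y) = (74499, 1930)

First expand sqrt(1490) as a continued fraction. With x_i = (sqrt(1490) + m_i)/d_i and (m_0, d_0) = (0, 1): a_0 = floor(sqrt(1490)) = 38, since 38^2 = 1444 <= 1490 < 1521 = 39^2.
Iterate m_{i+1} = d_i*a_i - m_i, d_{i+1} = (1490 - m_{i+1}^2)/d_i, a_{i+1} = floor((a_0 + m_{i+1})/d_{i+1}):
  m_1 = 1*38 - 0 = 38, d_1 = (1490 - 38^2)/1 = 46/1 = 46, a_1 = floor((38 + 38)/46) = 1.
  m_2 = 46*1 - 38 = 8, d_2 = (1490 - 8^2)/46 = 1426/46 = 31, a_2 = floor((38 + 8)/31) = 1.
  m_3 = 31*1 - 8 = 23, d_3 = (1490 - 23^2)/31 = 961/31 = 31, a_3 = floor((38 + 23)/31) = 1.
  m_4 = 31*1 - 23 = 8, d_4 = (1490 - 8^2)/31 = 1426/31 = 46, a_4 = floor((38 + 8)/46) = 1.
  m_5 = 46*1 - 8 = 38, d_5 = (1490 - 38^2)/46 = 46/46 = 1, a_5 = floor((38 + 38)/1) = 76.
  m_6 = 1*76 - 38 = 38, d_6 = (1490 - 38^2)/1 = 46/1 = 46: (m_6, d_6) = (m_1, d_1) = (38, 46), so from here the quotients repeat a_1, ..., a_5; the period length is 5.
So sqrt(1490) = [38; (1, 1, 1, 1, 76)] with period length k = 5.
k is odd, so (p_{k-1}, q_{k-1}) only solves x^2 - 1490y^2 = -1 and the fundamental solution of x^2 - 1490y^2 = 1 is (p_{2k-1}, q_{2k-1}) = (p_9, q_9); compute convergents through index 9, running through the period twice.
Convergents (p_i = a_i*p_{i-1} + p_{i-2}, q_i = a_i*q_{i-1} + q_{i-2} with p_{-2}=0, p_{-1}=1, q_{-2}=1, q_{-1}=0):
  i=0: a_0=38, p_0 = 38*1 + 0 = 38, q_0 = 38*0 + 1 = 1.
  i=1: a_1=1, p_1 = 1*38 + 1 = 39, q_1 = 1*1 + 0 = 1.
  i=2: a_2=1, p_2 = 1*39 + 38 = 77, q_2 = 1*1 + 1 = 2.
  i=3: a_3=1, p_3 = 1*77 + 39 = 116, q_3 = 1*2 + 1 = 3.
  i=4: a_4=1, p_4 = 1*116 + 77 = 193, q_4 = 1*3 + 2 = 5.
  i=5: a_5=76, p_5 = 76*193 + 116 = 14784, q_5 = 76*5 + 3 = 383.
  i=6: a_6=1, p_6 = 1*14784 + 193 = 14977, q_6 = 1*383 + 5 = 388.
  i=7: a_7=1, p_7 = 1*14977 + 14784 = 29761, q_7 = 1*388 + 383 = 771.
  i=8: a_8=1, p_8 = 1*29761 + 14977 = 44738, q_8 = 1*771 + 388 = 1159.
  i=9: a_9=1, p_9 = 1*44738 + 29761 = 74499, q_9 = 1*1159 + 771 = 1930.
Indeed p_4^2 - 1490*q_4^2 = 37249 - 37250 = -1, not +1.
Check: 74499^2 - 1490*1930^2 = 5550101001 - 5550101000 = 1, so (x, y) = (74499, 1930) solves the equation, and by the theorem it is the least positive solution.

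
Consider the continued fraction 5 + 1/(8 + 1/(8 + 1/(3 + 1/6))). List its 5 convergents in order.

5/1, 41/8, 333/65, 1040/203, 6573/1283

Using the convergent recurrence p_i = a_i*p_{i-1} + p_{i-2}, q_i = a_i*q_{i-1} + q_{i-2} with p_{-2}=0, p_{-1}=1, q_{-2}=1, q_{-1}=0:
  i=0: a_0=5, p_0 = 5*1 + 0 = 5, q_0 = 5*0 + 1 = 1.
  i=1: a_1=8, p_1 = 8*5 + 1 = 41, q_1 = 8*1 + 0 = 8.
  i=2: a_2=8, p_2 = 8*41 + 5 = 333, q_2 = 8*8 + 1 = 65.
  i=3: a_3=3, p_3 = 3*333 + 41 = 1040, q_3 = 3*65 + 8 = 203.
  i=4: a_4=6, p_4 = 6*1040 + 333 = 6573, q_4 = 6*203 + 65 = 1283.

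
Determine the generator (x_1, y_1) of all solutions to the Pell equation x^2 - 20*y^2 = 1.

(x, y) = (9, 2)

First expand sqrt(20) as a continued fraction. With x_i = (sqrt(20) + m_i)/d_i and (m_0, d_0) = (0, 1): a_0 = floor(sqrt(20)) = 4, since 4^2 = 16 <= 20 < 25 = 5^2.
Iterate m_{i+1} = d_i*a_i - m_i, d_{i+1} = (20 - m_{i+1}^2)/d_i, a_{i+1} = floor((a_0 + m_{i+1})/d_{i+1}):
  m_1 = 1*4 - 0 = 4, d_1 = (20 - 4^2)/1 = 4/1 = 4, a_1 = floor((4 + 4)/4) = 2.
  m_2 = 4*2 - 4 = 4, d_2 = (20 - 4^2)/4 = 4/4 = 1, a_2 = floor((4 + 4)/1) = 8.
  m_3 = 1*8 - 4 = 4, d_3 = (20 - 4^2)/1 = 4/1 = 4: (m_3, d_3) = (m_1, d_1) = (4, 4), so from here the quotients repeat a_1, a_2; the period length is 2.
So sqrt(20) = [4; (2, 8)] with period length k = 2.
k is even, so the fundamental solution of x^2 - 20y^2 = 1 is (p_{k-1}, q_{k-1}) = (p_1, q_1); compute convergents through index 1.
Convergents (p_i = a_i*p_{i-1} + p_{i-2}, q_i = a_i*q_{i-1} + q_{i-2} with p_{-2}=0, p_{-1}=1, q_{-2}=1, q_{-1}=0):
  i=0: a_0=4, p_0 = 4*1 + 0 = 4, q_0 = 4*0 + 1 = 1.
  i=1: a_1=2, p_1 = 2*4 + 1 = 9, q_1 = 2*1 + 0 = 2.
Check: 9^2 - 20*2^2 = 81 - 80 = 1, so (x, y) = (9, 2) solves the equation, and by the theorem it is the least positive solution.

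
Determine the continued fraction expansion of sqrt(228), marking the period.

[15; (10, 30)]

Write x_i = (sqrt(228) + m_i)/d_i with (m_0, d_0) = (0, 1). a_0 = floor(sqrt(228)) = 15, since 15^2 = 225 <= 228 < 256 = 16^2.
Iterate m_{i+1} = d_i*a_i - m_i, d_{i+1} = (228 - m_{i+1}^2)/d_i, a_{i+1} = floor((a_0 + m_{i+1})/d_{i+1}):
  m_1 = 1*15 - 0 = 15, d_1 = (228 - 15^2)/1 = 3/1 = 3, a_1 = floor((15 + 15)/3) = 10.
  m_2 = 3*10 - 15 = 15, d_2 = (228 - 15^2)/3 = 3/3 = 1, a_2 = floor((15 + 15)/1) = 30.
  m_3 = 1*30 - 15 = 15, d_3 = (228 - 15^2)/1 = 3/1 = 3: (m_3, d_3) = (m_1, d_1) = (15, 3), so from here the quotients repeat a_1, a_2; the period length is 2.
Hence the expansion of sqrt(228) is a_0 = 15 followed by the repeating block 10, 30 (period 2).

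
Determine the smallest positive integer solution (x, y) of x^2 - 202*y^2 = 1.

(x, y) = (19731763, 1388322)

First expand sqrt(202) as a continued fraction. With x_i = (sqrt(202) + m_i)/d_i and (m_0, d_0) = (0, 1): a_0 = floor(sqrt(202)) = 14, since 14^2 = 196 <= 202 < 225 = 15^2.
Iterate m_{i+1} = d_i*a_i - m_i, d_{i+1} = (202 - m_{i+1}^2)/d_i, a_{i+1} = floor((a_0 + m_{i+1})/d_{i+1}):
  m_1 = 1*14 - 0 = 14, d_1 = (202 - 14^2)/1 = 6/1 = 6, a_1 = floor((14 + 14)/6) = 4.
  m_2 = 6*4 - 14 = 10, d_2 = (202 - 10^2)/6 = 102/6 = 17, a_2 = floor((14 + 10)/17) = 1.
  m_3 = 17*1 - 10 = 7, d_3 = (202 - 7^2)/17 = 153/17 = 9, a_3 = floor((14 + 7)/9) = 2.
  m_4 = 9*2 - 7 = 11, d_4 = (202 - 11^2)/9 = 81/9 = 9, a_4 = floor((14 + 11)/9) = 2.
  m_5 = 9*2 - 11 = 7, d_5 = (202 - 7^2)/9 = 153/9 = 17, a_5 = floor((14 + 7)/17) = 1.
  m_6 = 17*1 - 7 = 10, d_6 = (202 - 10^2)/17 = 102/17 = 6, a_6 = floor((14 + 10)/6) = 4.
  m_7 = 6*4 - 10 = 14, d_7 = (202 - 14^2)/6 = 6/6 = 1, a_7 = floor((14 + 14)/1) = 28.
  m_8 = 1*28 - 14 = 14, d_8 = (202 - 14^2)/1 = 6/1 = 6: (m_8, d_8) = (m_1, d_1) = (14, 6), so from here the quotients repeat a_1, ..., a_7; the period length is 7.
So sqrt(202) = [14; (4, 1, 2, 2, 1, 4, 28)] with period length k = 7.
k is odd, so (p_{k-1}, q_{k-1}) only solves x^2 - 202y^2 = -1 and the fundamental solution of x^2 - 202y^2 = 1 is (p_{2k-1}, q_{2k-1}) = (p_13, q_13); compute convergents through index 13, running through the period twice.
Convergents (p_i = a_i*p_{i-1} + p_{i-2}, q_i = a_i*q_{i-1} + q_{i-2} with p_{-2}=0, p_{-1}=1, q_{-2}=1, q_{-1}=0):
  i=0: a_0=14, p_0 = 14*1 + 0 = 14, q_0 = 14*0 + 1 = 1.
  i=1: a_1=4, p_1 = 4*14 + 1 = 57, q_1 = 4*1 + 0 = 4.
  i=2: a_2=1, p_2 = 1*57 + 14 = 71, q_2 = 1*4 + 1 = 5.
  i=3: a_3=2, p_3 = 2*71 + 57 = 199, q_3 = 2*5 + 4 = 14.
  i=4: a_4=2, p_4 = 2*199 + 71 = 469, q_4 = 2*14 + 5 = 33.
  i=5: a_5=1, p_5 = 1*469 + 199 = 668, q_5 = 1*33 + 14 = 47.
  i=6: a_6=4, p_6 = 4*668 + 469 = 3141, q_6 = 4*47 + 33 = 221.
  i=7: a_7=28, p_7 = 28*3141 + 668 = 88616, q_7 = 28*221 + 47 = 6235.
  i=8: a_8=4, p_8 = 4*88616 + 3141 = 357605, q_8 = 4*6235 + 221 = 25161.
  i=9: a_9=1, p_9 = 1*357605 + 88616 = 446221, q_9 = 1*25161 + 6235 = 31396.
  i=10: a_10=2, p_10 = 2*446221 + 357605 = 1250047, q_10 = 2*31396 + 25161 = 87953.
  i=11: a_11=2, p_11 = 2*1250047 + 446221 = 2946315, q_11 = 2*87953 + 31396 = 207302.
  i=12: a_12=1, p_12 = 1*2946315 + 1250047 = 4196362, q_12 = 1*207302 + 87953 = 295255.
  i=13: a_13=4, p_13 = 4*4196362 + 2946315 = 19731763, q_13 = 4*295255 + 207302 = 1388322.
Indeed p_6^2 - 202*q_6^2 = 9865881 - 9865882 = -1, not +1.
Check: 19731763^2 - 202*1388322^2 = 389342471088169 - 389342471088168 = 1, so (x, y) = (19731763, 1388322) solves the equation, and by the theorem it is the least positive solution.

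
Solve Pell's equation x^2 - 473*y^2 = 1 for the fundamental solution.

First expand sqrt(473) as a continued fraction. With x_i = (sqrt(473) + m_i)/d_i and (m_0, d_0) = (0, 1): a_0 = floor(sqrt(473)) = 21, since 21^2 = 441 <= 473 < 484 = 22^2.
Iterate m_{i+1} = d_i*a_i - m_i, d_{i+1} = (473 - m_{i+1}^2)/d_i, a_{i+1} = floor((a_0 + m_{i+1})/d_{i+1}):
  m_1 = 1*21 - 0 = 21, d_1 = (473 - 21^2)/1 = 32/1 = 32, a_1 = floor((21 + 21)/32) = 1.
  m_2 = 32*1 - 21 = 11, d_2 = (473 - 11^2)/32 = 352/32 = 11, a_2 = floor((21 + 11)/11) = 2.
  m_3 = 11*2 - 11 = 11, d_3 = (473 - 11^2)/11 = 352/11 = 32, a_3 = floor((21 + 11)/32) = 1.
  m_4 = 32*1 - 11 = 21, d_4 = (473 - 21^2)/32 = 32/32 = 1, a_4 = floor((21 + 21)/1) = 42.
  m_5 = 1*42 - 21 = 21, d_5 = (473 - 21^2)/1 = 32/1 = 32: (m_5, d_5) = (m_1, d_1) = (21, 32), so from here the quotients repeat a_1, ..., a_4; the period length is 4.
So sqrt(473) = [21; (1, 2, 1, 42)] with period length k = 4.
k is even, so the fundamental solution of x^2 - 473y^2 = 1 is (p_{k-1}, q_{k-1}) = (p_3, q_3); compute convergents through index 3.
Convergents (p_i = a_i*p_{i-1} + p_{i-2}, q_i = a_i*q_{i-1} + q_{i-2} with p_{-2}=0, p_{-1}=1, q_{-2}=1, q_{-1}=0):
  i=0: a_0=21, p_0 = 21*1 + 0 = 21, q_0 = 21*0 + 1 = 1.
  i=1: a_1=1, p_1 = 1*21 + 1 = 22, q_1 = 1*1 + 0 = 1.
  i=2: a_2=2, p_2 = 2*22 + 21 = 65, q_2 = 2*1 + 1 = 3.
  i=3: a_3=1, p_3 = 1*65 + 22 = 87, q_3 = 1*3 + 1 = 4.
Check: 87^2 - 473*4^2 = 7569 - 7568 = 1, so (x, y) = (87, 4) solves the equation, and by the theorem it is the least positive solution.

(x, y) = (87, 4)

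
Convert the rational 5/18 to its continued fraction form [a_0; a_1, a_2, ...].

[0; 3, 1, 1, 2]

Run the Euclidean algorithm on 5 and 18; the successive quotients are the partial quotients a_0, a_1, ... (each step inverts the fractional part left over by the previous one):
  5 = 0*18 + 5, so a_0 = 0.
  18 = 3*5 + 3, so a_1 = 3.
  5 = 1*3 + 2, so a_2 = 1.
  3 = 1*2 + 1, so a_3 = 1.
  2 = 2*1 + 0, so a_4 = 2.
The remainder reaches 0 after 5 divisions, so the expansion has 5 partial quotients, read off in order.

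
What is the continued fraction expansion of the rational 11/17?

[0; 1, 1, 1, 5]

Run the Euclidean algorithm on 11 and 17; the successive quotients are the partial quotients a_0, a_1, ... (each step inverts the fractional part left over by the previous one):
  11 = 0*17 + 11, so a_0 = 0.
  17 = 1*11 + 6, so a_1 = 1.
  11 = 1*6 + 5, so a_2 = 1.
  6 = 1*5 + 1, so a_3 = 1.
  5 = 5*1 + 0, so a_4 = 5.
The remainder reaches 0 after 5 divisions, so the expansion has 5 partial quotients, read off in order.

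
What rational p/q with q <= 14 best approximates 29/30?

Expand x = 29/30 as a continued fraction with the Euclidean algorithm:
  29 = 0*30 + 29, so a_0 = 0.
  30 = 1*29 + 1, so a_1 = 1.
  29 = 29*1 + 0, so a_2 = 29.
so x = [0; 1, 29].
Convergents (p_i = a_i*p_{i-1} + p_{i-2}, q_i = a_i*q_{i-1} + q_{i-2} with p_{-2}=0, p_{-1}=1, q_{-2}=1, q_{-1}=0), until the denominator exceeds 14:
  i=0: a_0=0, p_0 = 0*1 + 0 = 0, q_0 = 0*0 + 1 = 1.
  i=1: a_1=1, p_1 = 1*0 + 1 = 1, q_1 = 1*1 + 0 = 1.
  i=2: a_2=29, p_2 = 29*1 + 0 = 29, q_2 = 29*1 + 1 = 30.
q_2 = 30 > 14, so the last convergent with denominator <= 14 is p_1/q_1 = 1/1.
The closest fraction with denominator <= 14 is either p_1/q_1 or the intermediate fraction (k*p_1 + p_0)/(k*q_1 + q_0) with the largest k >= 1 whose denominator stays <= 14; these approach x as k grows, and every other convergent or intermediate fraction in range is farther away.
Largest k: floor((14 - q_0)/q_1) = floor((14 - 1)/1) = 13.
That gives (13*1 + 0)/(13*1 + 1) = 13/14.
Compare the errors: |x - 1/1| = |29*1 - 1*30|/(30*1) = 1/30, and |x - 13/14| = |29*14 - 13*30|/(30*14) = 16/420.
Cross-multiplying, 1*420 = 420 < 480 = 16*30, so 1/30 is smaller: the convergent 1/1 is closer to x than 13/14.

1/1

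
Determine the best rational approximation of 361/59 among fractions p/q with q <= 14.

Expand x = 361/59 as a continued fraction with the Euclidean algorithm:
  361 = 6*59 + 7, so a_0 = 6.
  59 = 8*7 + 3, so a_1 = 8.
  7 = 2*3 + 1, so a_2 = 2.
  3 = 3*1 + 0, so a_3 = 3.
so x = [6; 8, 2, 3].
Convergents (p_i = a_i*p_{i-1} + p_{i-2}, q_i = a_i*q_{i-1} + q_{i-2} with p_{-2}=0, p_{-1}=1, q_{-2}=1, q_{-1}=0), until the denominator exceeds 14:
  i=0: a_0=6, p_0 = 6*1 + 0 = 6, q_0 = 6*0 + 1 = 1.
  i=1: a_1=8, p_1 = 8*6 + 1 = 49, q_1 = 8*1 + 0 = 8.
  i=2: a_2=2, p_2 = 2*49 + 6 = 104, q_2 = 2*8 + 1 = 17.
q_2 = 17 > 14, so the last convergent with denominator <= 14 is p_1/q_1 = 49/8.
The closest fraction with denominator <= 14 is either p_1/q_1 or the intermediate fraction (k*p_1 + p_0)/(k*q_1 + q_0) with the largest k >= 1 whose denominator stays <= 14; these approach x as k grows, and every other convergent or intermediate fraction in range is farther away.
Largest k: floor((14 - q_0)/q_1) = floor((14 - 1)/8) = 1.
That gives (1*49 + 6)/(1*8 + 1) = 55/9.
Compare the errors: |x - 49/8| = |361*8 - 49*59|/(59*8) = 3/472, and |x - 55/9| = |361*9 - 55*59|/(59*9) = 4/531.
Cross-multiplying, 3*531 = 1593 < 1888 = 4*472, so 3/472 is smaller: the convergent 49/8 is closer to x than 55/9.

49/8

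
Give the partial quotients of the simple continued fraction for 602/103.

Run the Euclidean algorithm on 602 and 103; the successive quotients are the partial quotients a_0, a_1, ... (each step inverts the fractional part left over by the previous one):
  602 = 5*103 + 87, so a_0 = 5.
  103 = 1*87 + 16, so a_1 = 1.
  87 = 5*16 + 7, so a_2 = 5.
  16 = 2*7 + 2, so a_3 = 2.
  7 = 3*2 + 1, so a_4 = 3.
  2 = 2*1 + 0, so a_5 = 2.
The remainder reaches 0 after 6 divisions, so the expansion has 6 partial quotients, read off in order.

[5; 1, 5, 2, 3, 2]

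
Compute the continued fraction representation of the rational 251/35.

Run the Euclidean algorithm on 251 and 35; the successive quotients are the partial quotients a_0, a_1, ... (each step inverts the fractional part left over by the previous one):
  251 = 7*35 + 6, so a_0 = 7.
  35 = 5*6 + 5, so a_1 = 5.
  6 = 1*5 + 1, so a_2 = 1.
  5 = 5*1 + 0, so a_3 = 5.
The remainder reaches 0 after 4 divisions, so the expansion has 4 partial quotients, read off in order.

[7; 5, 1, 5]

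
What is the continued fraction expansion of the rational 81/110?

[0; 1, 2, 1, 3, 1, 5]

Run the Euclidean algorithm on 81 and 110; the successive quotients are the partial quotients a_0, a_1, ... (each step inverts the fractional part left over by the previous one):
  81 = 0*110 + 81, so a_0 = 0.
  110 = 1*81 + 29, so a_1 = 1.
  81 = 2*29 + 23, so a_2 = 2.
  29 = 1*23 + 6, so a_3 = 1.
  23 = 3*6 + 5, so a_4 = 3.
  6 = 1*5 + 1, so a_5 = 1.
  5 = 5*1 + 0, so a_6 = 5.
The remainder reaches 0 after 7 divisions, so the expansion has 7 partial quotients, read off in order.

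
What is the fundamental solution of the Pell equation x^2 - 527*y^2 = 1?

(x, y) = (528, 23)

First expand sqrt(527) as a continued fraction. With x_i = (sqrt(527) + m_i)/d_i and (m_0, d_0) = (0, 1): a_0 = floor(sqrt(527)) = 22, since 22^2 = 484 <= 527 < 529 = 23^2.
Iterate m_{i+1} = d_i*a_i - m_i, d_{i+1} = (527 - m_{i+1}^2)/d_i, a_{i+1} = floor((a_0 + m_{i+1})/d_{i+1}):
  m_1 = 1*22 - 0 = 22, d_1 = (527 - 22^2)/1 = 43/1 = 43, a_1 = floor((22 + 22)/43) = 1.
  m_2 = 43*1 - 22 = 21, d_2 = (527 - 21^2)/43 = 86/43 = 2, a_2 = floor((22 + 21)/2) = 21.
  m_3 = 2*21 - 21 = 21, d_3 = (527 - 21^2)/2 = 86/2 = 43, a_3 = floor((22 + 21)/43) = 1.
  m_4 = 43*1 - 21 = 22, d_4 = (527 - 22^2)/43 = 43/43 = 1, a_4 = floor((22 + 22)/1) = 44.
  m_5 = 1*44 - 22 = 22, d_5 = (527 - 22^2)/1 = 43/1 = 43: (m_5, d_5) = (m_1, d_1) = (22, 43), so from here the quotients repeat a_1, ..., a_4; the period length is 4.
So sqrt(527) = [22; (1, 21, 1, 44)] with period length k = 4.
k is even, so the fundamental solution of x^2 - 527y^2 = 1 is (p_{k-1}, q_{k-1}) = (p_3, q_3); compute convergents through index 3.
Convergents (p_i = a_i*p_{i-1} + p_{i-2}, q_i = a_i*q_{i-1} + q_{i-2} with p_{-2}=0, p_{-1}=1, q_{-2}=1, q_{-1}=0):
  i=0: a_0=22, p_0 = 22*1 + 0 = 22, q_0 = 22*0 + 1 = 1.
  i=1: a_1=1, p_1 = 1*22 + 1 = 23, q_1 = 1*1 + 0 = 1.
  i=2: a_2=21, p_2 = 21*23 + 22 = 505, q_2 = 21*1 + 1 = 22.
  i=3: a_3=1, p_3 = 1*505 + 23 = 528, q_3 = 1*22 + 1 = 23.
Check: 528^2 - 527*23^2 = 278784 - 278783 = 1, so (x, y) = (528, 23) solves the equation, and by the theorem it is the least positive solution.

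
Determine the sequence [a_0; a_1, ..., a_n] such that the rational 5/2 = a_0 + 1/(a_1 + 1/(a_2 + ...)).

[2; 2]

Run the Euclidean algorithm on 5 and 2; the successive quotients are the partial quotients a_0, a_1, ... (each step inverts the fractional part left over by the previous one):
  5 = 2*2 + 1, so a_0 = 2.
  2 = 2*1 + 0, so a_1 = 2.
The remainder reaches 0 after 2 divisions, so the expansion has 2 partial quotients, read off in order.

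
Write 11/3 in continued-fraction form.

[3; 1, 2]

Run the Euclidean algorithm on 11 and 3; the successive quotients are the partial quotients a_0, a_1, ... (each step inverts the fractional part left over by the previous one):
  11 = 3*3 + 2, so a_0 = 3.
  3 = 1*2 + 1, so a_1 = 1.
  2 = 2*1 + 0, so a_2 = 2.
The remainder reaches 0 after 3 divisions, so the expansion has 3 partial quotients, read off in order.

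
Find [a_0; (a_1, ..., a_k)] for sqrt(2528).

Write x_i = (sqrt(2528) + m_i)/d_i with (m_0, d_0) = (0, 1). a_0 = floor(sqrt(2528)) = 50, since 50^2 = 2500 <= 2528 < 2601 = 51^2.
Iterate m_{i+1} = d_i*a_i - m_i, d_{i+1} = (2528 - m_{i+1}^2)/d_i, a_{i+1} = floor((a_0 + m_{i+1})/d_{i+1}):
  m_1 = 1*50 - 0 = 50, d_1 = (2528 - 50^2)/1 = 28/1 = 28, a_1 = floor((50 + 50)/28) = 3.
  m_2 = 28*3 - 50 = 34, d_2 = (2528 - 34^2)/28 = 1372/28 = 49, a_2 = floor((50 + 34)/49) = 1.
  m_3 = 49*1 - 34 = 15, d_3 = (2528 - 15^2)/49 = 2303/49 = 47, a_3 = floor((50 + 15)/47) = 1.
  m_4 = 47*1 - 15 = 32, d_4 = (2528 - 32^2)/47 = 1504/47 = 32, a_4 = floor((50 + 32)/32) = 2.
  m_5 = 32*2 - 32 = 32, d_5 = (2528 - 32^2)/32 = 1504/32 = 47, a_5 = floor((50 + 32)/47) = 1.
  m_6 = 47*1 - 32 = 15, d_6 = (2528 - 15^2)/47 = 2303/47 = 49, a_6 = floor((50 + 15)/49) = 1.
  m_7 = 49*1 - 15 = 34, d_7 = (2528 - 34^2)/49 = 1372/49 = 28, a_7 = floor((50 + 34)/28) = 3.
  m_8 = 28*3 - 34 = 50, d_8 = (2528 - 50^2)/28 = 28/28 = 1, a_8 = floor((50 + 50)/1) = 100.
  m_9 = 1*100 - 50 = 50, d_9 = (2528 - 50^2)/1 = 28/1 = 28: (m_9, d_9) = (m_1, d_1) = (50, 28), so from here the quotients repeat a_1, ..., a_8; the period length is 8.
Hence the expansion of sqrt(2528) is a_0 = 50 followed by the repeating block 3, 1, 1, 2, 1, 1, 3, 100 (period 8).

[50; (3, 1, 1, 2, 1, 1, 3, 100)]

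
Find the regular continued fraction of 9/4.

Run the Euclidean algorithm on 9 and 4; the successive quotients are the partial quotients a_0, a_1, ... (each step inverts the fractional part left over by the previous one):
  9 = 2*4 + 1, so a_0 = 2.
  4 = 4*1 + 0, so a_1 = 4.
The remainder reaches 0 after 2 divisions, so the expansion has 2 partial quotients, read off in order.

[2; 4]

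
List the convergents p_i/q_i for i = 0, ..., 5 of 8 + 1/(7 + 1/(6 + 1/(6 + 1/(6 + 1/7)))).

Using the convergent recurrence p_i = a_i*p_{i-1} + p_{i-2}, q_i = a_i*q_{i-1} + q_{i-2} with p_{-2}=0, p_{-1}=1, q_{-2}=1, q_{-1}=0:
  i=0: a_0=8, p_0 = 8*1 + 0 = 8, q_0 = 8*0 + 1 = 1.
  i=1: a_1=7, p_1 = 7*8 + 1 = 57, q_1 = 7*1 + 0 = 7.
  i=2: a_2=6, p_2 = 6*57 + 8 = 350, q_2 = 6*7 + 1 = 43.
  i=3: a_3=6, p_3 = 6*350 + 57 = 2157, q_3 = 6*43 + 7 = 265.
  i=4: a_4=6, p_4 = 6*2157 + 350 = 13292, q_4 = 6*265 + 43 = 1633.
  i=5: a_5=7, p_5 = 7*13292 + 2157 = 95201, q_5 = 7*1633 + 265 = 11696.

8/1, 57/7, 350/43, 2157/265, 13292/1633, 95201/11696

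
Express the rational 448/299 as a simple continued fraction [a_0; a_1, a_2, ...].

[1; 2, 149]

Run the Euclidean algorithm on 448 and 299; the successive quotients are the partial quotients a_0, a_1, ... (each step inverts the fractional part left over by the previous one):
  448 = 1*299 + 149, so a_0 = 1.
  299 = 2*149 + 1, so a_1 = 2.
  149 = 149*1 + 0, so a_2 = 149.
The remainder reaches 0 after 3 divisions, so the expansion has 3 partial quotients, read off in order.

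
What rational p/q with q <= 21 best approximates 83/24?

45/13

Expand x = 83/24 as a continued fraction with the Euclidean algorithm:
  83 = 3*24 + 11, so a_0 = 3.
  24 = 2*11 + 2, so a_1 = 2.
  11 = 5*2 + 1, so a_2 = 5.
  2 = 2*1 + 0, so a_3 = 2.
so x = [3; 2, 5, 2].
Convergents (p_i = a_i*p_{i-1} + p_{i-2}, q_i = a_i*q_{i-1} + q_{i-2} with p_{-2}=0, p_{-1}=1, q_{-2}=1, q_{-1}=0), until the denominator exceeds 21:
  i=0: a_0=3, p_0 = 3*1 + 0 = 3, q_0 = 3*0 + 1 = 1.
  i=1: a_1=2, p_1 = 2*3 + 1 = 7, q_1 = 2*1 + 0 = 2.
  i=2: a_2=5, p_2 = 5*7 + 3 = 38, q_2 = 5*2 + 1 = 11.
  i=3: a_3=2, p_3 = 2*38 + 7 = 83, q_3 = 2*11 + 2 = 24.
q_3 = 24 > 21, so the last convergent with denominator <= 21 is p_2/q_2 = 38/11.
The closest fraction with denominator <= 21 is either p_2/q_2 or the intermediate fraction (k*p_2 + p_1)/(k*q_2 + q_1) with the largest k >= 1 whose denominator stays <= 21; these approach x as k grows, and every other convergent or intermediate fraction in range is farther away.
Largest k: floor((21 - q_1)/q_2) = floor((21 - 2)/11) = 1.
That gives (1*38 + 7)/(1*11 + 2) = 45/13.
Compare the errors: |x - 38/11| = |83*11 - 38*24|/(24*11) = 1/264, and |x - 45/13| = |83*13 - 45*24|/(24*13) = 1/312.
Cross-multiplying, 1*264 = 264 < 312 = 1*312, so 1/312 is smaller: the intermediate fraction 45/13 is closer to x than 38/11.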